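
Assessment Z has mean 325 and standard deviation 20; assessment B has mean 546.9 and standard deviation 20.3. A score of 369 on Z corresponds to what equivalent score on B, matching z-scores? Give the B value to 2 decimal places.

B = 591.56

z = (369 − 325)/20 = 2.2.
B = 546.9 + z·20.3 = 546.9 + (369 − 325)·20.3/20 = 591.56.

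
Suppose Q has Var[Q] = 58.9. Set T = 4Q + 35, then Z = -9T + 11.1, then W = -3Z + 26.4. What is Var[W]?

Var[W] = 687009.6

Var[T] = 4²·58.9 = 942.4.
Var[Z] = (-9)²·942.4 = 76334.4.
Var[W] = (-3)²·76334.4 = 687009.6.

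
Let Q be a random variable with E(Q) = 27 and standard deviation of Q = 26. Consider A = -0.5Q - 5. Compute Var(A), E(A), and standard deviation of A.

Var(A) = 169, E(A) = -18.5, standard deviation of A = 13

A = -0.5Q - 5 is linear with a = -0.5, b = -5.
Var(Q) = 26² = 676.
Var(A) = a²·Var(Q) = (-0.5)²·676 = 169 (the additive constant -5 does not affect variance).
E(A) = a·E(Q) + b = (-0.5)·27 + (-5) = -18.5.
standard deviation of A = |a|·standard deviation of Q = |-0.5|·26 = 13.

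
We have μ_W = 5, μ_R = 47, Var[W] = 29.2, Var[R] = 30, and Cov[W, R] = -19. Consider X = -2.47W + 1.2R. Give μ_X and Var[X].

μ_X = (-2.47)·μ_W + 1.2·μ_R = (-2.47)·5 + 1.2·47 = 44.05.
Var[X] = a²·Var[W] + b²·Var[R] + 2ab·Cov[W, R] with a = -2.47, b = 1.2.
= (-2.47)²·29.2 + 1.2²·30 + 2·(-2.47)·1.2·(-19)
= 178.14628 + 43.2 + 112.632 = 333.97828.

μ_X = 44.05, Var[X] = 333.97828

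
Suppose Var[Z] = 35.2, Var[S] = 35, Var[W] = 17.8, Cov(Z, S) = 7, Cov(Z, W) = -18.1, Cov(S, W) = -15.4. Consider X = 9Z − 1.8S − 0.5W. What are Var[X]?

Var[X] = 2877.43

Var[X] = a²·Var[Z] + b²·Var[S] + c²·Var[W] + 2ab·Cov(Z, S) + 2ac·Cov(Z, W) + 2bc·Cov(S, W), with a = 9, b = -1.8, c = -0.5.
= 2851.2 + 113.4 + 4.45 + (-226.8) + 162.9 + (-27.72)
= 2877.43.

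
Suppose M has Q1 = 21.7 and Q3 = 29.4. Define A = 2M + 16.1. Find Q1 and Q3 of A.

a = 2 > 0: Q1(A) = a·Q1(M)+b = 59.5, Q3(A) = a·Q3(M)+b = 74.9.

Q1(A) = 59.5, Q3(A) = 74.9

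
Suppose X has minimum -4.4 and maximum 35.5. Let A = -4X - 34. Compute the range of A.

Range of X = 35.5 − (-4.4) = 39.9.
Range(A) = |a|·Range(X) = |-4|·39.9 = 159.6.

Range(A) = 159.6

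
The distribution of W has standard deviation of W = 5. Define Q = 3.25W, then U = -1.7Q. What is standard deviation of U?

standard deviation of Q = |3.25|·5 = 16.25.
standard deviation of U = |-1.7|·16.25 = 27.625.

standard deviation of U = 27.625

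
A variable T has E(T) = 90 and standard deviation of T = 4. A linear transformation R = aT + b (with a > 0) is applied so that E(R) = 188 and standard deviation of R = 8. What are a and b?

a = 2, b = 8

standard deviation of R = a·standard deviation of T (a > 0), so a = 8/4 = 2.
E(R) = a·E(T) + b, so b = 188 − 2·90 = 8.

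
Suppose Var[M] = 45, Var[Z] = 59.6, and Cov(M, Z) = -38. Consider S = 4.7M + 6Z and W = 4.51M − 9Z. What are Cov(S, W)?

Cov(S, W) = -1685.415

By bilinearity, Cov(S, W) = ac·Var[M] + bd·Var[Z] + (ad+bc)·Cov(M, Z), with a=4.7, b=6, c=4.51, d=-9.
ac·Var[M] = 4.7·4.51·45 = 953.865
bd·Var[Z] = 6·(-9)·59.6 = -3218.4
(ad+bc)·Cov(M, Z) = (-15.24)·(-38) = 579.12
Cov(S, W) = 953.865 + (-3218.4) + 579.12 = -1685.415.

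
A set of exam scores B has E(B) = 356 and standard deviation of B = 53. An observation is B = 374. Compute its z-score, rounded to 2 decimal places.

z = 0.34

z = (B − E(B)) / standard deviation of B = (374 − 356) / 53 ≈ 0.34.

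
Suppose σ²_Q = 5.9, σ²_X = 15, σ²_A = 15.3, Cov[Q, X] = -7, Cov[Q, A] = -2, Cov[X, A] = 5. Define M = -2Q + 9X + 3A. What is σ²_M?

σ²_M = 1922.3

σ²_M = a²·σ²_Q + b²·σ²_X + c²·σ²_A + 2ab·Cov[Q, X] + 2ac·Cov[Q, A] + 2bc·Cov[X, A], with a = -2, b = 9, c = 3.
= 23.6 + 1215 + 137.7 + 252 + 24 + 270
= 1922.3.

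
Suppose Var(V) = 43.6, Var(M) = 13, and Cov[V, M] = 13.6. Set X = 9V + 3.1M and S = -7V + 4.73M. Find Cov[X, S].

Cov[X, S] = -2272.349

By bilinearity, Cov[X, S] = ac·Var(V) + bd·Var(M) + (ad+bc)·Cov[V, M], with a=9, b=3.1, c=-7, d=4.73.
ac·Var(V) = 9·(-7)·43.6 = -2746.8
bd·Var(M) = 3.1·4.73·13 = 190.619
(ad+bc)·Cov[V, M] = (20.87)·13.6 = 283.832
Cov[X, S] = -2746.8 + 190.619 + 283.832 = -2272.349.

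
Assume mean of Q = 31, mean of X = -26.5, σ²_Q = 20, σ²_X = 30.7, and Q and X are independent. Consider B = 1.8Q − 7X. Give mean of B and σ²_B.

mean of B = 241.3, σ²_B = 1569.1

mean of B = 1.8·mean of Q + (-7)·mean of X = 1.8·31 + (-7)·(-26.5) = 241.3.
σ²_B = a²·σ²_Q + b²·σ²_X + 2ab·covariance of Q and X with a = 1.8, b = -7.
Independence gives covariance of Q and X = 0.
= 1.8²·20 + (-7)²·30.7 + 2·1.8·(-7)·0
= 64.8 + 1504.3 + 0 = 1569.1.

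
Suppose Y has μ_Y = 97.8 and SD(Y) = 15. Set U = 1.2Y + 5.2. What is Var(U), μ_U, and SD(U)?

Var(U) = 324, μ_U = 122.56, SD(U) = 18

U = 1.2Y + 5.2 is linear with a = 1.2, b = 5.2.
Var(Y) = 15² = 225.
Var(U) = a²·Var(Y) = 1.2²·225 = 324 (the additive constant 5.2 does not affect variance).
μ_U = a·μ_Y + b = 1.2·97.8 + 5.2 = 122.56.
SD(U) = |a|·SD(Y) = |1.2|·15 = 18.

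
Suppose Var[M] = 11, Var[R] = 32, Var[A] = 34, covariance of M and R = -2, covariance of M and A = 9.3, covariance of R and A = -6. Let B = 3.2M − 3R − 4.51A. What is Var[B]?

Var[B] = 699.8082

Var[B] = a²·Var[M] + b²·Var[R] + c²·Var[A] + 2ab·covariance of M and R + 2ac·covariance of M and A + 2bc·covariance of R and A, with a = 3.2, b = -3, c = -4.51.
= 112.64 + 288 + 691.5634 + 38.4 + (-268.4352) + (-162.36)
= 699.8082.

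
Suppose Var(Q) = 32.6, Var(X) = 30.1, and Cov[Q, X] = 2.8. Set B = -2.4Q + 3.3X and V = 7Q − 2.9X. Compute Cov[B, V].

By bilinearity, Cov[B, V] = ac·Var(Q) + bd·Var(X) + (ad+bc)·Cov[Q, X], with a=-2.4, b=3.3, c=7, d=-2.9.
ac·Var(Q) = (-2.4)·7·32.6 = -547.68
bd·Var(X) = 3.3·(-2.9)·30.1 = -288.057
(ad+bc)·Cov[Q, X] = (30.06)·2.8 = 84.168
Cov[B, V] = -547.68 + (-288.057) + 84.168 = -751.569.

Cov[B, V] = -751.569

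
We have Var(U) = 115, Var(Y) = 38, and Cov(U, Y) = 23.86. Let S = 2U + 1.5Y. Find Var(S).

Var(S) = a²·Var(U) + b²·Var(Y) + 2ab·Cov(U, Y) with a = 2, b = 1.5.
= 2²·115 + 1.5²·38 + 2·2·1.5·23.86
= 460 + 85.5 + 143.16 = 688.66.

Var(S) = 688.66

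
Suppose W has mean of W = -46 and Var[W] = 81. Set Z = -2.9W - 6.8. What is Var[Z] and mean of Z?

Z = -2.9W - 6.8 is linear with a = -2.9, b = -6.8.
Var[Z] = a²·Var[W] = (-2.9)²·81 = 681.21 (the additive constant -6.8 does not affect variance).
mean of Z = a·mean of W + b = (-2.9)·(-46) + (-6.8) = 126.6.

Var[Z] = 681.21, mean of Z = 126.6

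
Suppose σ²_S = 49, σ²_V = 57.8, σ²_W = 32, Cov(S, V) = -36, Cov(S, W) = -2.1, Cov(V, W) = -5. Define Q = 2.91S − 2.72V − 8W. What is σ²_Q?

σ²_Q = a²·σ²_S + b²·σ²_V + c²·σ²_W + 2ab·Cov(S, V) + 2ac·Cov(S, W) + 2bc·Cov(V, W), with a = 2.91, b = -2.72, c = -8.
= 414.9369 + 427.62752 + 2048 + 569.8944 + 97.776 + (-217.6)
= 3340.63482.

σ²_Q = 3340.63482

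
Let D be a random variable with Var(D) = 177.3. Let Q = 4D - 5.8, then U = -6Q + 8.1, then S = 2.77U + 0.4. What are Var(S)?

Var(Q) = 4²·177.3 = 2836.8.
Var(U) = (-6)²·2836.8 = 102124.8.
Var(S) = 2.77²·102124.8 = 783593.37792.

Var(S) = 783593.37792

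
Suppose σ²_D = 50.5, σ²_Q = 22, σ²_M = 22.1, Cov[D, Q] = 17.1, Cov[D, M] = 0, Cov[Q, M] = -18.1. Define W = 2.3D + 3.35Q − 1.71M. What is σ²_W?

σ²_W = 1049.54531

σ²_W = a²·σ²_D + b²·σ²_Q + c²·σ²_M + 2ab·Cov[D, Q] + 2ac·Cov[D, M] + 2bc·Cov[Q, M], with a = 2.3, b = 3.35, c = -1.71.
= 267.145 + 246.895 + 64.62261 + 263.511 + 0 + 207.3717
= 1049.54531.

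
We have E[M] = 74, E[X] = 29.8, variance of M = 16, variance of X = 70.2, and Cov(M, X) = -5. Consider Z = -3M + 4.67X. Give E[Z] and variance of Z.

E[Z] = (-3)·E[M] + 4.67·E[X] = (-3)·74 + 4.67·29.8 = -82.834.
variance of Z = a²·variance of M + b²·variance of X + 2ab·Cov(M, X) with a = -3, b = 4.67.
= (-3)²·16 + 4.67²·70.2 + 2·(-3)·4.67·(-5)
= 144 + 1530.98478 + 140.1 = 1815.08478.

E[Z] = -82.834, variance of Z = 1815.08478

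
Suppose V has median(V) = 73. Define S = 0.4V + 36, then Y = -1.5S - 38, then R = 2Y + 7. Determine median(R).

median(R) = -264.6

median(S) = 0.4·73 + 36 = 65.2.
median(Y) = (-1.5)·65.2 + (-38) = -135.8.
median(R) = 2·(-135.8) + 7 = -264.6.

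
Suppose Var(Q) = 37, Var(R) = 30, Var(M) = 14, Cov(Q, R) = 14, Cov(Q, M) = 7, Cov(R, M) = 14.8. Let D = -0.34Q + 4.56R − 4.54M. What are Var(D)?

Var(D) = 282.05576

Var(D) = a²·Var(Q) + b²·Var(R) + c²·Var(M) + 2ab·Cov(Q, R) + 2ac·Cov(Q, M) + 2bc·Cov(R, M), with a = -0.34, b = 4.56, c = -4.54.
= 4.2772 + 623.808 + 288.5624 + (-43.4112) + 21.6104 + (-612.79104)
= 282.05576.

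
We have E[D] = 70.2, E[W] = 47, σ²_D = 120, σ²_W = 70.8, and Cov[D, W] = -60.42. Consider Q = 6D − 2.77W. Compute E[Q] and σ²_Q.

E[Q] = 6·E[D] + (-2.77)·E[W] = 6·70.2 + (-2.77)·47 = 291.01.
σ²_Q = a²·σ²_D + b²·σ²_W + 2ab·Cov[D, W] with a = 6, b = -2.77.
= 6²·120 + (-2.77)²·70.8 + 2·6·(-2.77)·(-60.42)
= 4320 + 543.24132 + 2008.3608 = 6871.60212.

E[Q] = 291.01, σ²_Q = 6871.60212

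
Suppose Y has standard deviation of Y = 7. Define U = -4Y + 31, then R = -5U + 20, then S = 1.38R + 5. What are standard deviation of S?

standard deviation of U = |-4|·7 = 28.
standard deviation of R = |-5|·28 = 140.
standard deviation of S = |1.38|·140 = 193.2.

standard deviation of S = 193.2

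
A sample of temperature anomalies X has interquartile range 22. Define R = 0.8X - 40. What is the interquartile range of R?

Under R = aX + b, IQR(R) = |a|·IQR(X) = |0.8|·22 = 17.6 (shifts cancel; spread scales by |a|).

IQR(R) = 17.6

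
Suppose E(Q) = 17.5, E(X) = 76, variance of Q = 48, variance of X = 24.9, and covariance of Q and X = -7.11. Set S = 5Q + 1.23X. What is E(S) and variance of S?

E(S) = 5·E(Q) + 1.23·E(X) = 5·17.5 + 1.23·76 = 180.98.
variance of S = a²·variance of Q + b²·variance of X + 2ab·covariance of Q and X with a = 5, b = 1.23.
= 5²·48 + 1.23²·24.9 + 2·5·1.23·(-7.11)
= 1200 + 37.67121 + (-87.453) = 1150.21821.

E(S) = 180.98, variance of S = 1150.21821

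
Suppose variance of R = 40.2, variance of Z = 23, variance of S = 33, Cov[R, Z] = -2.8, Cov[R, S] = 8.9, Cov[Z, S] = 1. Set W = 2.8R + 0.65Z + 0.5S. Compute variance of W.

variance of W = a²·variance of R + b²·variance of Z + c²·variance of S + 2ab·Cov[R, Z] + 2ac·Cov[R, S] + 2bc·Cov[Z, S], with a = 2.8, b = 0.65, c = 0.5.
= 315.168 + 9.7175 + 8.25 + (-10.192) + 24.92 + 0.65
= 348.5135.

variance of W = 348.5135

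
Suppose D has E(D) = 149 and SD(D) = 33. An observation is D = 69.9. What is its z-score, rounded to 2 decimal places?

z = (D − E(D)) / SD(D) = (69.9 − 149) / 33 ≈ -2.40.

z = -2.40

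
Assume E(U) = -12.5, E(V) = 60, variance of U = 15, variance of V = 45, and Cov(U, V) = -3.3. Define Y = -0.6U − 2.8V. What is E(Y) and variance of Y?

E(Y) = -160.5, variance of Y = 347.112

E(Y) = (-0.6)·E(U) + (-2.8)·E(V) = (-0.6)·(-12.5) + (-2.8)·60 = -160.5.
variance of Y = a²·variance of U + b²·variance of V + 2ab·Cov(U, V) with a = -0.6, b = -2.8.
= (-0.6)²·15 + (-2.8)²·45 + 2·(-0.6)·(-2.8)·(-3.3)
= 5.4 + 352.8 + (-11.088) = 347.112.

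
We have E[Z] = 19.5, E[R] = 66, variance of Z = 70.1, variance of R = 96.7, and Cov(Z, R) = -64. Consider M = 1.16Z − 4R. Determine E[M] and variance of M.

E[M] = 1.16·E[Z] + (-4)·E[R] = 1.16·19.5 + (-4)·66 = -241.38.
variance of M = a²·variance of Z + b²·variance of R + 2ab·Cov(Z, R) with a = 1.16, b = -4.
= 1.16²·70.1 + (-4)²·96.7 + 2·1.16·(-4)·(-64)
= 94.32656 + 1547.2 + 593.92 = 2235.44656.

E[M] = -241.38, variance of M = 2235.44656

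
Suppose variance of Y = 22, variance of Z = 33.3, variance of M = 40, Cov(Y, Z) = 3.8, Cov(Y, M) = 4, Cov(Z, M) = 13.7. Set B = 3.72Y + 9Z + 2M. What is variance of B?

variance of B = a²·variance of Y + b²·variance of Z + c²·variance of M + 2ab·Cov(Y, Z) + 2ac·Cov(Y, M) + 2bc·Cov(Z, M), with a = 3.72, b = 9, c = 2.
= 304.4448 + 2697.3 + 160 + 254.448 + 59.52 + 493.2
= 3968.9128.

variance of B = 3968.9128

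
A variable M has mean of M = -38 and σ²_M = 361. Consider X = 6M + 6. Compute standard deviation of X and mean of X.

standard deviation of X = 114, mean of X = -222

X = 6M + 6 is linear with a = 6, b = 6.
standard deviation of M = √361 = 19.
standard deviation of X = |a|·standard deviation of M = |6|·19 = 114.
mean of X = a·mean of M + b = 6·(-38) + 6 = -222.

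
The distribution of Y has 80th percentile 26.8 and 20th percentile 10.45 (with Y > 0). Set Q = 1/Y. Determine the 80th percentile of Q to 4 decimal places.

1/Y is decreasing on Y > 0, so percentile order reverses: P_{80}(Q) uses P_{20}(Y) = 10.45.
P_{80}(Q) = 1/10.45 ≈ 0.0957.

80th percentile of Q = 0.0957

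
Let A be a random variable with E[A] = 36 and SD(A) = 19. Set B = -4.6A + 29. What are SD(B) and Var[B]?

B = -4.6A + 29 is linear with a = -4.6, b = 29.
SD(B) = |a|·SD(A) = |-4.6|·19 = 87.4.
Var[A] = 19² = 361.
Var[B] = a²·Var[A] = (-4.6)²·361 = 7638.76 (the additive constant 29 does not affect variance).

SD(B) = 87.4, Var[B] = 7638.76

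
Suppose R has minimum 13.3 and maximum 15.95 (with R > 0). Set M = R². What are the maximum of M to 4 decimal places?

max(M) = 254.4025

R² is increasing on this domain, so max(M) comes from max(R) = 15.95: max(M) = square(15.95) = 254.4025.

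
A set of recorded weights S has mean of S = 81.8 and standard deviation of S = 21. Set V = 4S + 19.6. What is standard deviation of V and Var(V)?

standard deviation of V = 84, Var(V) = 7056

V = 4S + 19.6 is linear with a = 4, b = 19.6.
standard deviation of V = |a|·standard deviation of S = |4|·21 = 84.
Var(S) = 21² = 441.
Var(V) = a²·Var(S) = 4²·441 = 7056 (the additive constant 19.6 does not affect variance).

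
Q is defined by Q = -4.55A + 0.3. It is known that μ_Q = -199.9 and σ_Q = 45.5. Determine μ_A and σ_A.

From Q = -4.55A + 0.3: μ_Q = a·μ_A + b, so μ_A = (μ_Q − b)/a = (-199.9 − 0.3)/(-4.55) = 44.
σ_Q = |a|·σ_A, so σ_A = 45.5/|-4.55| = 10.

μ_A = 44, σ_A = 10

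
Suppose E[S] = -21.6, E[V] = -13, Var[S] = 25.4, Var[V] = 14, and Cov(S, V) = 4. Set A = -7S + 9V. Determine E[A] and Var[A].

E[A] = (-7)·E[S] + 9·E[V] = (-7)·(-21.6) + 9·(-13) = 34.2.
Var[A] = a²·Var[S] + b²·Var[V] + 2ab·Cov(S, V) with a = -7, b = 9.
= (-7)²·25.4 + 9²·14 + 2·(-7)·9·4
= 1244.6 + 1134 + (-504) = 1874.6.

E[A] = 34.2, Var[A] = 1874.6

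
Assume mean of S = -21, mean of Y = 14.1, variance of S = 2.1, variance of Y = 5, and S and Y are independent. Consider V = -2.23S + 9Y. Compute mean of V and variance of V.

mean of V = (-2.23)·mean of S + 9·mean of Y = (-2.23)·(-21) + 9·14.1 = 173.73.
variance of V = a²·variance of S + b²·variance of Y + 2ab·Cov[S, Y] with a = -2.23, b = 9.
Independence gives Cov[S, Y] = 0.
= (-2.23)²·2.1 + 9²·5 + 2·(-2.23)·9·0
= 10.44309 + 405 + 0 = 415.44309.

mean of V = 173.73, variance of V = 415.44309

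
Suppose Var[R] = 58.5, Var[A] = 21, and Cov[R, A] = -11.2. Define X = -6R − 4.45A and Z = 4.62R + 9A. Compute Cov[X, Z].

By bilinearity, Cov[X, Z] = ac·Var[R] + bd·Var[A] + (ad+bc)·Cov[R, A], with a=-6, b=-4.45, c=4.62, d=9.
ac·Var[R] = (-6)·4.62·58.5 = -1621.62
bd·Var[A] = (-4.45)·9·21 = -841.05
(ad+bc)·Cov[R, A] = (-74.559)·(-11.2) = 835.0608
Cov[X, Z] = -1621.62 + (-841.05) + 835.0608 = -1627.6092.

Cov[X, Z] = -1627.6092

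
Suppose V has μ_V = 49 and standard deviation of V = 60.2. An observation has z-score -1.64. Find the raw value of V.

V = -49.728

V = μ_V + z·standard deviation of V = 49 + (-1.64)·60.2 = -49.728.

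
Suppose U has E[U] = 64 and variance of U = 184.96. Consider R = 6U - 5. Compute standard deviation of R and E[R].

standard deviation of R = 81.6, E[R] = 379

R = 6U - 5 is linear with a = 6, b = -5.
standard deviation of U = √184.96 = 13.6.
standard deviation of R = |a|·standard deviation of U = |6|·13.6 = 81.6.
E[R] = a·E[U] + b = 6·64 + (-5) = 379.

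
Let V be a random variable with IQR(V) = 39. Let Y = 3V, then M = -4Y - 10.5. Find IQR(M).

IQR(Y) = |3|·39 = 117.
IQR(M) = |-4|·117 = 468.

IQR(M) = 468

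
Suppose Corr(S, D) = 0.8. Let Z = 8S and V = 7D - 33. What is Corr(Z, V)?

Linear rescalings preserve correlation up to sign; here the slopes 8 and 7 have the same sign, so Corr(Z, V) = Corr(S, D) = 0.8.

Corr(Z, V) = 0.8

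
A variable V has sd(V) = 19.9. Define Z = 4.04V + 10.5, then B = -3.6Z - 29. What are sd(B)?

sd(Z) = |4.04|·19.9 = 80.396.
sd(B) = |-3.6|·80.396 = 289.4256.

sd(B) = 289.4256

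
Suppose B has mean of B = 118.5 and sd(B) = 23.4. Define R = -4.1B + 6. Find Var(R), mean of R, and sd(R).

R = -4.1B + 6 is linear with a = -4.1, b = 6.
Var(B) = 23.4² = 547.56.
Var(R) = a²·Var(B) = (-4.1)²·547.56 = 9204.4836 (the additive constant 6 does not affect variance).
mean of R = a·mean of B + b = (-4.1)·118.5 + 6 = -479.85.
sd(R) = |a|·sd(B) = |-4.1|·23.4 = 95.94.

Var(R) = 9204.4836, mean of R = -479.85, sd(R) = 95.94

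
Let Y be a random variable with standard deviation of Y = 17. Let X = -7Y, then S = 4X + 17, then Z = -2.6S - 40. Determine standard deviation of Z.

standard deviation of X = |-7|·17 = 119.
standard deviation of S = |4|·119 = 476.
standard deviation of Z = |-2.6|·476 = 1237.6.

standard deviation of Z = 1237.6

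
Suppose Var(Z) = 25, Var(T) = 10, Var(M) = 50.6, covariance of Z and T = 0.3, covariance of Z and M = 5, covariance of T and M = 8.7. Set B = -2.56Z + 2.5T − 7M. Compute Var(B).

Var(B) = 2576.6

Var(B) = a²·Var(Z) + b²·Var(T) + c²·Var(M) + 2ab·covariance of Z and T + 2ac·covariance of Z and M + 2bc·covariance of T and M, with a = -2.56, b = 2.5, c = -7.
= 163.84 + 62.5 + 2479.4 + (-3.84) + 179.2 + (-304.5)
= 2576.6.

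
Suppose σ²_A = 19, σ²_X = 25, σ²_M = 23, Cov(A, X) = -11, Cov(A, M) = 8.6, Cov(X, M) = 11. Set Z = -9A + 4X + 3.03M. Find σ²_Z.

σ²_Z = 2739.7567

σ²_Z = a²·σ²_A + b²·σ²_X + c²·σ²_M + 2ab·Cov(A, X) + 2ac·Cov(A, M) + 2bc·Cov(X, M), with a = -9, b = 4, c = 3.03.
= 1539 + 400 + 211.1607 + 792 + (-469.044) + 266.64
= 2739.7567.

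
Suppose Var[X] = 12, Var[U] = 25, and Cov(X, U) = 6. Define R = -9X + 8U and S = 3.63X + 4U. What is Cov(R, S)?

By bilinearity, Cov(R, S) = ac·Var[X] + bd·Var[U] + (ad+bc)·Cov(X, U), with a=-9, b=8, c=3.63, d=4.
ac·Var[X] = (-9)·3.63·12 = -392.04
bd·Var[U] = 8·4·25 = 800
(ad+bc)·Cov(X, U) = (-6.96)·6 = -41.76
Cov(R, S) = -392.04 + 800 + (-41.76) = 366.2.

Cov(R, S) = 366.2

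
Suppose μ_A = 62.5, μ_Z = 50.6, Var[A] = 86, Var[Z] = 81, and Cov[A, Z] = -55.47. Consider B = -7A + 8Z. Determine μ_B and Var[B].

μ_B = (-7)·μ_A + 8·μ_Z = (-7)·62.5 + 8·50.6 = -32.7.
Var[B] = a²·Var[A] + b²·Var[Z] + 2ab·Cov[A, Z] with a = -7, b = 8.
= (-7)²·86 + 8²·81 + 2·(-7)·8·(-55.47)
= 4214 + 5184 + 6212.64 = 15610.64.

μ_B = -32.7, Var[B] = 15610.64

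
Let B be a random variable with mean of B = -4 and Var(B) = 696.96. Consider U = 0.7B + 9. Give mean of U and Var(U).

mean of U = 6.2, Var(U) = 341.5104

U = 0.7B + 9 is linear with a = 0.7, b = 9.
mean of U = a·mean of B + b = 0.7·(-4) + 9 = 6.2.
Var(U) = a²·Var(B) = 0.7²·696.96 = 341.5104 (the additive constant 9 does not affect variance).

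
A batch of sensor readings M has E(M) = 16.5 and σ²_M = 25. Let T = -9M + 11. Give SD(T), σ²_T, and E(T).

SD(T) = 45, σ²_T = 2025, E(T) = -137.5

T = -9M + 11 is linear with a = -9, b = 11.
SD(M) = √25 = 5.
SD(T) = |a|·SD(M) = |-9|·5 = 45.
σ²_T = a²·σ²_M = (-9)²·25 = 2025 (the additive constant 11 does not affect variance).
E(T) = a·E(M) + b = (-9)·16.5 + 11 = -137.5.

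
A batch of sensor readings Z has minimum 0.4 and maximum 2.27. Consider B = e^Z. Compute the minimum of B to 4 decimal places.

min(B) = 1.4918

e^Z is increasing on this domain, so min(B) comes from min(Z) = 0.4: min(B) = exp(0.4) ≈ 1.4918.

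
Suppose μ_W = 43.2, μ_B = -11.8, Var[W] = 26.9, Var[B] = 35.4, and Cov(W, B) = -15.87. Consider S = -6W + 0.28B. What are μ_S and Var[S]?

μ_S = (-6)·μ_W + 0.28·μ_B = (-6)·43.2 + 0.28·(-11.8) = -262.504.
Var[S] = a²·Var[W] + b²·Var[B] + 2ab·Cov(W, B) with a = -6, b = 0.28.
= (-6)²·26.9 + 0.28²·35.4 + 2·(-6)·0.28·(-15.87)
= 968.4 + 2.77536 + 53.3232 = 1024.49856.

μ_S = -262.504, Var[S] = 1024.49856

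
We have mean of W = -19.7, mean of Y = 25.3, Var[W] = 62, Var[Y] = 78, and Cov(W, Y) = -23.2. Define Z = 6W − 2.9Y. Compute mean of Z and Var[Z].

mean of Z = 6·mean of W + (-2.9)·mean of Y = 6·(-19.7) + (-2.9)·25.3 = -191.57.
Var[Z] = a²·Var[W] + b²·Var[Y] + 2ab·Cov(W, Y) with a = 6, b = -2.9.
= 6²·62 + (-2.9)²·78 + 2·6·(-2.9)·(-23.2)
= 2232 + 655.98 + 807.36 = 3695.34.

mean of Z = -191.57, Var[Z] = 3695.34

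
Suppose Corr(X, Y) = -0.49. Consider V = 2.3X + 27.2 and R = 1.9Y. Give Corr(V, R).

Corr(V, R) = -0.49

Linear rescalings preserve correlation up to sign; here the slopes 2.3 and 1.9 have the same sign, so Corr(V, R) = Corr(X, Y) = -0.49.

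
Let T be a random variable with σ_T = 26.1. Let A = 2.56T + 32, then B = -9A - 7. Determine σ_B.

σ_A = |2.56|·26.1 = 66.816.
σ_B = |-9|·66.816 = 601.344.

σ_B = 601.344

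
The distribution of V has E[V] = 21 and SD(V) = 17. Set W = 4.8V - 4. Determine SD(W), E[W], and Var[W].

W = 4.8V - 4 is linear with a = 4.8, b = -4.
SD(W) = |a|·SD(V) = |4.8|·17 = 81.6.
E[W] = a·E[V] + b = 4.8·21 + (-4) = 96.8.
Var[V] = 17² = 289.
Var[W] = a²·Var[V] = 4.8²·289 = 6658.56 (the additive constant -4 does not affect variance).

SD(W) = 81.6, E[W] = 96.8, Var[W] = 6658.56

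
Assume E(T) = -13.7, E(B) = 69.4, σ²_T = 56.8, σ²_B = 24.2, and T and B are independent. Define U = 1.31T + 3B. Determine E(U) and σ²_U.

E(U) = 1.31·E(T) + 3·E(B) = 1.31·(-13.7) + 3·69.4 = 190.253.
σ²_U = a²·σ²_T + b²·σ²_B + 2ab·Cov[T, B] with a = 1.31, b = 3.
Independence gives Cov[T, B] = 0.
= 1.31²·56.8 + 3²·24.2 + 2·1.31·3·0
= 97.47448 + 217.8 + 0 = 315.27448.

E(U) = 190.253, σ²_U = 315.27448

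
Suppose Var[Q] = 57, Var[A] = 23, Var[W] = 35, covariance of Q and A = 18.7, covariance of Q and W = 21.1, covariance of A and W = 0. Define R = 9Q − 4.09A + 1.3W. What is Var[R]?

Var[R] = 4177.9423

Var[R] = a²·Var[Q] + b²·Var[A] + c²·Var[W] + 2ab·covariance of Q and A + 2ac·covariance of Q and W + 2bc·covariance of A and W, with a = 9, b = -4.09, c = 1.3.
= 4617 + 384.7463 + 59.15 + (-1376.694) + 493.74 + 0
= 4177.9423.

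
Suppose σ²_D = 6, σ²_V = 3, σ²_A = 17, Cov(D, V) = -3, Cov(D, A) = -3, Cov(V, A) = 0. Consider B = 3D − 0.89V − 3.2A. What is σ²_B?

σ²_B = a²·σ²_D + b²·σ²_V + c²·σ²_A + 2ab·Cov(D, V) + 2ac·Cov(D, A) + 2bc·Cov(V, A), with a = 3, b = -0.89, c = -3.2.
= 54 + 2.3763 + 174.08 + 16.02 + 57.6 + 0
= 304.0763.

σ²_B = 304.0763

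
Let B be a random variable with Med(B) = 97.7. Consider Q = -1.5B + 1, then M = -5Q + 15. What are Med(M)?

Med(M) = 742.75

Med(Q) = (-1.5)·97.7 + 1 = -145.55.
Med(M) = (-5)·(-145.55) + 15 = 742.75.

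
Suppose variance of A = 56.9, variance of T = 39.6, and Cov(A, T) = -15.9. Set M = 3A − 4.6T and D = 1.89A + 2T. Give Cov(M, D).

By bilinearity, Cov(M, D) = ac·variance of A + bd·variance of T + (ad+bc)·Cov(A, T), with a=3, b=-4.6, c=1.89, d=2.
ac·variance of A = 3·1.89·56.9 = 322.623
bd·variance of T = (-4.6)·2·39.6 = -364.32
(ad+bc)·Cov(A, T) = (-2.694)·(-15.9) = 42.8346
Cov(M, D) = 322.623 + (-364.32) + 42.8346 = 1.1376.

Cov(M, D) = 1.1376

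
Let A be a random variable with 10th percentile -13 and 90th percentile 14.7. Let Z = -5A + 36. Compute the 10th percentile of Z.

10th percentile of Z = -37.5

Since a = -5 < 0 the transformation is decreasing, reversing order: the 10th percentile of Z corresponds to the 90th percentile of A.
So P_{10}(Z) = a·P_{90}(A) + b = (-5)·14.7 + 36 = -37.5.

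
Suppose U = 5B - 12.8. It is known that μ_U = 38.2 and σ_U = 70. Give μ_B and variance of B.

μ_B = 10.2, variance of B = 196

From U = 5B - 12.8: μ_U = a·μ_B + b, so μ_B = (μ_U − b)/a = (38.2 − (-12.8))/5 = 10.2.
variance of U = 70² = 4900.
variance of U = a²·variance of B, so variance of B = 4900/5² = 196.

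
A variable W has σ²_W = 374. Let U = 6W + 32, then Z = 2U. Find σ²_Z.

σ²_U = 6²·374 = 13464.
σ²_Z = 2²·13464 = 53856.

σ²_Z = 53856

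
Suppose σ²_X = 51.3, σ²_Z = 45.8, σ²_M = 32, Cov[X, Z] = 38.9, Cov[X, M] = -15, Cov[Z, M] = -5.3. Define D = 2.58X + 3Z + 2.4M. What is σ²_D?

σ²_D = a²·σ²_X + b²·σ²_Z + c²·σ²_M + 2ab·Cov[X, Z] + 2ac·Cov[X, M] + 2bc·Cov[Z, M], with a = 2.58, b = 3, c = 2.4.
= 341.47332 + 412.2 + 184.32 + 602.172 + (-185.76) + (-76.32)
= 1278.08532.

σ²_D = 1278.08532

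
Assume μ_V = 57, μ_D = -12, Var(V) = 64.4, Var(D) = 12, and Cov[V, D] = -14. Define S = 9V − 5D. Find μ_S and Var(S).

μ_S = 573, Var(S) = 6776.4

μ_S = 9·μ_V + (-5)·μ_D = 9·57 + (-5)·(-12) = 573.
Var(S) = a²·Var(V) + b²·Var(D) + 2ab·Cov[V, D] with a = 9, b = -5.
= 9²·64.4 + (-5)²·12 + 2·9·(-5)·(-14)
= 5216.4 + 300 + 1260 = 6776.4.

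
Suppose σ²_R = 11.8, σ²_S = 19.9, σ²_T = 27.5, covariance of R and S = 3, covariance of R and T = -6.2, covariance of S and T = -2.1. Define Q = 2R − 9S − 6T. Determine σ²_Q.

σ²_Q = 2463.1

σ²_Q = a²·σ²_R + b²·σ²_S + c²·σ²_T + 2ab·covariance of R and S + 2ac·covariance of R and T + 2bc·covariance of S and T, with a = 2, b = -9, c = -6.
= 47.2 + 1611.9 + 990 + (-108) + 148.8 + (-226.8)
= 2463.1.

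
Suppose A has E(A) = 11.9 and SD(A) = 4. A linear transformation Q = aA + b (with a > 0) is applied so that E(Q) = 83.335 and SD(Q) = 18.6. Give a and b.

a = 4.65, b = 28

SD(Q) = a·SD(A) (a > 0), so a = 18.6/4 = 4.65.
E(Q) = a·E(A) + b, so b = 83.335 − 4.65·11.9 = 28.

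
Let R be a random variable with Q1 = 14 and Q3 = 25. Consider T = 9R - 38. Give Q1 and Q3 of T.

a = 9 > 0: Q1(T) = a·Q1(R)+b = 88, Q3(T) = a·Q3(R)+b = 187.

Q1(T) = 88, Q3(T) = 187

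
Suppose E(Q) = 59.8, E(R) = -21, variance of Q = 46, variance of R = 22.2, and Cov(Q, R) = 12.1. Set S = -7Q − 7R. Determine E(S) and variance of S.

E(S) = -271.6, variance of S = 4527.6

E(S) = (-7)·E(Q) + (-7)·E(R) = (-7)·59.8 + (-7)·(-21) = -271.6.
variance of S = a²·variance of Q + b²·variance of R + 2ab·Cov(Q, R) with a = -7, b = -7.
= (-7)²·46 + (-7)²·22.2 + 2·(-7)·(-7)·12.1
= 2254 + 1087.8 + 1185.8 = 4527.6.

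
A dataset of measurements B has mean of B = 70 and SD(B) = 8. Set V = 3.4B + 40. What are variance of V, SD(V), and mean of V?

V = 3.4B + 40 is linear with a = 3.4, b = 40.
variance of B = 8² = 64.
variance of V = a²·variance of B = 3.4²·64 = 739.84 (the additive constant 40 does not affect variance).
SD(V) = |a|·SD(B) = |3.4|·8 = 27.2.
mean of V = a·mean of B + b = 3.4·70 + 40 = 278.

variance of V = 739.84, SD(V) = 27.2, mean of V = 278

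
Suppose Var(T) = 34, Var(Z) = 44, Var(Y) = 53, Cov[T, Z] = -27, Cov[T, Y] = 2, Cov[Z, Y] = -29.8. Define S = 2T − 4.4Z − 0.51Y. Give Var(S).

Var(S) = a²·Var(T) + b²·Var(Z) + c²·Var(Y) + 2ab·Cov[T, Z] + 2ac·Cov[T, Y] + 2bc·Cov[Z, Y], with a = 2, b = -4.4, c = -0.51.
= 136 + 851.84 + 13.7853 + 475.2 + (-4.08) + (-133.7424)
= 1339.0029.

Var(S) = 1339.0029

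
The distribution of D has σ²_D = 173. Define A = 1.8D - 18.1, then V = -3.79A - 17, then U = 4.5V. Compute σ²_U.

σ²_A = 1.8²·173 = 560.52.
σ²_V = (-3.79)²·560.52 = 8051.365332.
σ²_U = 4.5²·8051.365332 = 163040.147973.

σ²_U = 163040.147973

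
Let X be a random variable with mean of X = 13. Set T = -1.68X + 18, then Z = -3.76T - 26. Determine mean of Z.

mean of T = (-1.68)·13 + 18 = -3.84.
mean of Z = (-3.76)·(-3.84) + (-26) = -11.5616.

mean of Z = -11.5616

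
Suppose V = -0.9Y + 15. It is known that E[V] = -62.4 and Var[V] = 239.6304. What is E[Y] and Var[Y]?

E[Y] = 86, Var[Y] = 295.84

From V = -0.9Y + 15: E[V] = a·E[Y] + b, so E[Y] = (E[V] − b)/a = (-62.4 − 15)/(-0.9) = 86.
Var[V] = a²·Var[Y], so Var[Y] = 239.6304/(-0.9)² = 295.84.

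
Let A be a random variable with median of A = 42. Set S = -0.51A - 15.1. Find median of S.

A linear map preserves order up to sign, so median of S = a·median of A + b = (-0.51)·42 + (-15.1) = -36.52.

median of S = -36.52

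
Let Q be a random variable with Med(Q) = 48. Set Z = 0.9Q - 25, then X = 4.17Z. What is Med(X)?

Med(X) = 75.894

Med(Z) = 0.9·48 + (-25) = 18.2.
Med(X) = 4.17·18.2 = 75.894.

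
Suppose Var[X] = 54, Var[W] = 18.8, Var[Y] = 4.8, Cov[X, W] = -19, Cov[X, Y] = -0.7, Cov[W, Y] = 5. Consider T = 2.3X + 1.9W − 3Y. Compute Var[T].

Var[T] = 183.328

Var[T] = a²·Var[X] + b²·Var[W] + c²·Var[Y] + 2ab·Cov[X, W] + 2ac·Cov[X, Y] + 2bc·Cov[W, Y], with a = 2.3, b = 1.9, c = -3.
= 285.66 + 67.868 + 43.2 + (-166.06) + 9.66 + (-57)
= 183.328.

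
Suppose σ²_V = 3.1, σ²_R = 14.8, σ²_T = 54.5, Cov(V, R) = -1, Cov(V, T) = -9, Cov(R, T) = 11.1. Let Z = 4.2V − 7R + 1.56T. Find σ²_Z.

σ²_Z = a²·σ²_V + b²·σ²_R + c²·σ²_T + 2ab·Cov(V, R) + 2ac·Cov(V, T) + 2bc·Cov(R, T), with a = 4.2, b = -7, c = 1.56.
= 54.684 + 725.2 + 132.6312 + 58.8 + (-117.936) + (-242.424)
= 610.9552.

σ²_Z = 610.9552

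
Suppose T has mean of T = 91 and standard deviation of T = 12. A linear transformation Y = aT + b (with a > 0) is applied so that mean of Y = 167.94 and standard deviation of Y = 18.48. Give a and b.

standard deviation of Y = a·standard deviation of T (a > 0), so a = 18.48/12 = 1.54.
mean of Y = a·mean of T + b, so b = 167.94 − 1.54·91 = 27.8.

a = 1.54, b = 27.8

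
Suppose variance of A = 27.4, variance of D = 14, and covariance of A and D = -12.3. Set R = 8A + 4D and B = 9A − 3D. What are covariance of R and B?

covariance of R and B = 1657.2

By bilinearity, covariance of R and B = ac·variance of A + bd·variance of D + (ad+bc)·covariance of A and D, with a=8, b=4, c=9, d=-3.
ac·variance of A = 8·9·27.4 = 1972.8
bd·variance of D = 4·(-3)·14 = -168
(ad+bc)·covariance of A and D = (12)·(-12.3) = -147.6
covariance of R and B = 1972.8 + (-168) + (-147.6) = 1657.2.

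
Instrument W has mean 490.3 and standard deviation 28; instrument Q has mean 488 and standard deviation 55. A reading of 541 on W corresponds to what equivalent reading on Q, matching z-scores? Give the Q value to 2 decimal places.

Q = 587.59

z = (541 − 490.3)/28 ≈ 1.8107.
Q = 488 + z·55 = 488 + (541 − 490.3)·55/28 ≈ 587.59.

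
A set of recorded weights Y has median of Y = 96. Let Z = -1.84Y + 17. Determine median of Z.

median of Z = -159.64

A linear map preserves order up to sign, so median of Z = a·median of Y + b = (-1.84)·96 + 17 = -159.64.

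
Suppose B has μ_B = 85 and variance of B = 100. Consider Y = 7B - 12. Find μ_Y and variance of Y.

μ_Y = 583, variance of Y = 4900

Y = 7B - 12 is linear with a = 7, b = -12.
μ_Y = a·μ_B + b = 7·85 + (-12) = 583.
variance of Y = a²·variance of B = 7²·100 = 4900 (the additive constant -12 does not affect variance).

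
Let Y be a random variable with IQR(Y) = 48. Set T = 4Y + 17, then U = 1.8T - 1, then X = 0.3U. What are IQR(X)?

IQR(T) = |4|·48 = 192.
IQR(U) = |1.8|·192 = 345.6.
IQR(X) = |0.3|·345.6 = 103.68.

IQR(X) = 103.68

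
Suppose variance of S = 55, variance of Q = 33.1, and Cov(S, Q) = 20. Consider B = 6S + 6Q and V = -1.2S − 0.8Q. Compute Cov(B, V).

Cov(B, V) = -794.88

By bilinearity, Cov(B, V) = ac·variance of S + bd·variance of Q + (ad+bc)·Cov(S, Q), with a=6, b=6, c=-1.2, d=-0.8.
ac·variance of S = 6·(-1.2)·55 = -396
bd·variance of Q = 6·(-0.8)·33.1 = -158.88
(ad+bc)·Cov(S, Q) = (-12)·20 = -240
Cov(B, V) = -396 + (-158.88) + (-240) = -794.88.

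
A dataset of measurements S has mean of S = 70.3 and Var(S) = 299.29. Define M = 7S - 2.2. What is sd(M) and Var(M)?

sd(M) = 121.1, Var(M) = 14665.21

M = 7S - 2.2 is linear with a = 7, b = -2.2.
sd(S) = √299.29 = 17.3.
sd(M) = |a|·sd(S) = |7|·17.3 = 121.1.
Var(M) = a²·Var(S) = 7²·299.29 = 14665.21 (the additive constant -2.2 does not affect variance).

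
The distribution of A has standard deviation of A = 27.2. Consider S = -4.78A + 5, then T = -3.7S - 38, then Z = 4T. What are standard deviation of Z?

standard deviation of S = |-4.78|·27.2 = 130.016.
standard deviation of T = |-3.7|·130.016 = 481.0592.
standard deviation of Z = |4|·481.0592 = 1924.2368.

standard deviation of Z = 1924.2368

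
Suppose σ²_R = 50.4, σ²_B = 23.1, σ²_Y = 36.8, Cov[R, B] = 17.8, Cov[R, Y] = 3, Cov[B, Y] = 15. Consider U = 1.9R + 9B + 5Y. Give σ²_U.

σ²_U = a²·σ²_R + b²·σ²_B + c²·σ²_Y + 2ab·Cov[R, B] + 2ac·Cov[R, Y] + 2bc·Cov[B, Y], with a = 1.9, b = 9, c = 5.
= 181.944 + 1871.1 + 920 + 608.76 + 57 + 1350
= 4988.804.

σ²_U = 4988.804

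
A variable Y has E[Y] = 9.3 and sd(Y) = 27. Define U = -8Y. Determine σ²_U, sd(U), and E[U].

U = -8Y is linear with a = -8, b = 0.
σ²_Y = 27² = 729.
σ²_U = a²·σ²_Y = (-8)²·729 = 46656.
sd(U) = |a|·sd(Y) = |-8|·27 = 216.
E[U] = a·E[Y] + b = (-8)·9.3 = -74.4.

σ²_U = 46656, sd(U) = 216, E[U] = -74.4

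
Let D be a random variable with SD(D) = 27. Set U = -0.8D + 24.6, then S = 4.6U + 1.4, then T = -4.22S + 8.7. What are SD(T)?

SD(U) = |-0.8|·27 = 21.6.
SD(S) = |4.6|·21.6 = 99.36.
SD(T) = |-4.22|·99.36 = 419.2992.

SD(T) = 419.2992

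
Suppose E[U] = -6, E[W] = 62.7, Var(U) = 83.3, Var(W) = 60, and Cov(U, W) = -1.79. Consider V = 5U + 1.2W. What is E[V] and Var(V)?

E[V] = 5·E[U] + 1.2·E[W] = 5·(-6) + 1.2·62.7 = 45.24.
Var(V) = a²·Var(U) + b²·Var(W) + 2ab·Cov(U, W) with a = 5, b = 1.2.
= 5²·83.3 + 1.2²·60 + 2·5·1.2·(-1.79)
= 2082.5 + 86.4 + (-21.48) = 2147.42.

E[V] = 45.24, Var(V) = 2147.42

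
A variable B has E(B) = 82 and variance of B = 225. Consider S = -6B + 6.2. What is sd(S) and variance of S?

S = -6B + 6.2 is linear with a = -6, b = 6.2.
sd(B) = √225 = 15.
sd(S) = |a|·sd(B) = |-6|·15 = 90.
variance of S = a²·variance of B = (-6)²·225 = 8100 (the additive constant 6.2 does not affect variance).

sd(S) = 90, variance of S = 8100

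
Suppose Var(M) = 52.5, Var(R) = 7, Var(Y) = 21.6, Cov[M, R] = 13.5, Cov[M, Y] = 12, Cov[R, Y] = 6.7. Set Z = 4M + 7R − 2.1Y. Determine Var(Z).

Var(Z) = 1635.676

Var(Z) = a²·Var(M) + b²·Var(R) + c²·Var(Y) + 2ab·Cov[M, R] + 2ac·Cov[M, Y] + 2bc·Cov[R, Y], with a = 4, b = 7, c = -2.1.
= 840 + 343 + 95.256 + 756 + (-201.6) + (-196.98)
= 1635.676.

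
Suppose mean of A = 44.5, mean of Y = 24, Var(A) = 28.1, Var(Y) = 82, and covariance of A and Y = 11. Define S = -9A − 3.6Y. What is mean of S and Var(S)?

mean of S = (-9)·mean of A + (-3.6)·mean of Y = (-9)·44.5 + (-3.6)·24 = -486.9.
Var(S) = a²·Var(A) + b²·Var(Y) + 2ab·covariance of A and Y with a = -9, b = -3.6.
= (-9)²·28.1 + (-3.6)²·82 + 2·(-9)·(-3.6)·11
= 2276.1 + 1062.72 + 712.8 = 4051.62.

mean of S = -486.9, Var(S) = 4051.62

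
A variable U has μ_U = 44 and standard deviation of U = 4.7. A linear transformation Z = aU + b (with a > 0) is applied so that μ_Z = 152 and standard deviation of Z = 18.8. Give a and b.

a = 4, b = -24

standard deviation of Z = a·standard deviation of U (a > 0), so a = 18.8/4.7 = 4.
μ_Z = a·μ_U + b, so b = 152 − 4·44 = -24.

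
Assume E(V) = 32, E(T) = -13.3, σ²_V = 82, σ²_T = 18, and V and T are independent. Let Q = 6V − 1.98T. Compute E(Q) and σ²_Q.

E(Q) = 6·E(V) + (-1.98)·E(T) = 6·32 + (-1.98)·(-13.3) = 218.334.
σ²_Q = a²·σ²_V + b²·σ²_T + 2ab·Cov(V, T) with a = 6, b = -1.98.
Independence gives Cov(V, T) = 0.
= 6²·82 + (-1.98)²·18 + 2·6·(-1.98)·0
= 2952 + 70.5672 + 0 = 3022.5672.

E(Q) = 218.334, σ²_Q = 3022.5672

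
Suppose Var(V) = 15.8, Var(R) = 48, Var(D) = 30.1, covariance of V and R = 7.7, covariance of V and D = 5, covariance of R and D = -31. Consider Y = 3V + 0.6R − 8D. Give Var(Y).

Var(Y) = 2171.2

Var(Y) = a²·Var(V) + b²·Var(R) + c²·Var(D) + 2ab·covariance of V and R + 2ac·covariance of V and D + 2bc·covariance of R and D, with a = 3, b = 0.6, c = -8.
= 142.2 + 17.28 + 1926.4 + 27.72 + (-240) + 297.6
= 2171.2.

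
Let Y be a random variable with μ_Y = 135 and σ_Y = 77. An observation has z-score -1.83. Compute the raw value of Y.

Y = -5.91

Y = μ_Y + z·σ_Y = 135 + (-1.83)·77 = -5.91.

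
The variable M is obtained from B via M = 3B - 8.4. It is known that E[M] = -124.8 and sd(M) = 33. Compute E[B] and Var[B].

From M = 3B - 8.4: E[M] = a·E[B] + b, so E[B] = (E[M] − b)/a = (-124.8 − (-8.4))/3 = -38.8.
Var[M] = 33² = 1089.
Var[M] = a²·Var[B], so Var[B] = 1089/3² = 121.

E[B] = -38.8, Var[B] = 121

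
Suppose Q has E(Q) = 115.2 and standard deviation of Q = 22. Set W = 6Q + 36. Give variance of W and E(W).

variance of W = 17424, E(W) = 727.2

W = 6Q + 36 is linear with a = 6, b = 36.
variance of Q = 22² = 484.
variance of W = a²·variance of Q = 6²·484 = 17424 (the additive constant 36 does not affect variance).
E(W) = a·E(Q) + b = 6·115.2 + 36 = 727.2.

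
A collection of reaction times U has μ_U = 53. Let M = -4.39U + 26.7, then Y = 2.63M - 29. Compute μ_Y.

μ_Y = -570.7011

μ_M = (-4.39)·53 + 26.7 = -205.97.
μ_Y = 2.63·(-205.97) + (-29) = -570.7011.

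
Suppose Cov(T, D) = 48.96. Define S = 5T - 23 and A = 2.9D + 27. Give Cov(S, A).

Cov(S, A) = a·c·Cov(T, D) = 5·2.9·48.96 = 709.92. Additive constants drop out.

Cov(S, A) = 709.92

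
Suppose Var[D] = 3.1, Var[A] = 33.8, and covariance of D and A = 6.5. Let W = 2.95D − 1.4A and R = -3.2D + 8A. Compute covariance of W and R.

covariance of W and R = -225.304

By bilinearity, covariance of W and R = ac·Var[D] + bd·Var[A] + (ad+bc)·covariance of D and A, with a=2.95, b=-1.4, c=-3.2, d=8.
ac·Var[D] = 2.95·(-3.2)·3.1 = -29.264
bd·Var[A] = (-1.4)·8·33.8 = -378.56
(ad+bc)·covariance of D and A = (28.08)·6.5 = 182.52
covariance of W and R = -29.264 + (-378.56) + 182.52 = -225.304.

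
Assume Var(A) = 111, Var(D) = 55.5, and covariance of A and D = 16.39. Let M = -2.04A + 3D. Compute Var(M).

Var(M) = 760.824

Var(M) = a²·Var(A) + b²·Var(D) + 2ab·covariance of A and D with a = -2.04, b = 3.
= (-2.04)²·111 + 3²·55.5 + 2·(-2.04)·3·16.39
= 461.9376 + 499.5 + (-200.6136) = 760.824.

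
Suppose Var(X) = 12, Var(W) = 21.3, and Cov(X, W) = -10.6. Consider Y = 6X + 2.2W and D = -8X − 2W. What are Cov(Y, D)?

By bilinearity, Cov(Y, D) = ac·Var(X) + bd·Var(W) + (ad+bc)·Cov(X, W), with a=6, b=2.2, c=-8, d=-2.
ac·Var(X) = 6·(-8)·12 = -576
bd·Var(W) = 2.2·(-2)·21.3 = -93.72
(ad+bc)·Cov(X, W) = (-29.6)·(-10.6) = 313.76
Cov(Y, D) = -576 + (-93.72) + 313.76 = -355.96.

Cov(Y, D) = -355.96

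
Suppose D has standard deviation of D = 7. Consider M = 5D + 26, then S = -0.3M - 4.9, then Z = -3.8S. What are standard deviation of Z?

standard deviation of Z = 39.9

standard deviation of M = |5|·7 = 35.
standard deviation of S = |-0.3|·35 = 10.5.
standard deviation of Z = |-3.8|·10.5 = 39.9.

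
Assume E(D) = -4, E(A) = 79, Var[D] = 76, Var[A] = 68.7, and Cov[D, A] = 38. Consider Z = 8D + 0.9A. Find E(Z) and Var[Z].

E(Z) = 8·E(D) + 0.9·E(A) = 8·(-4) + 0.9·79 = 39.1.
Var[Z] = a²·Var[D] + b²·Var[A] + 2ab·Cov[D, A] with a = 8, b = 0.9.
= 8²·76 + 0.9²·68.7 + 2·8·0.9·38
= 4864 + 55.647 + 547.2 = 5466.847.

E(Z) = 39.1, Var[Z] = 5466.847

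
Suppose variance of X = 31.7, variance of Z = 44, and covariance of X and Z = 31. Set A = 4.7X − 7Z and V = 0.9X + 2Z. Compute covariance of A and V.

By bilinearity, covariance of A and V = ac·variance of X + bd·variance of Z + (ad+bc)·covariance of X and Z, with a=4.7, b=-7, c=0.9, d=2.
ac·variance of X = 4.7·0.9·31.7 = 134.091
bd·variance of Z = (-7)·2·44 = -616
(ad+bc)·covariance of X and Z = (3.1)·31 = 96.1
covariance of A and V = 134.091 + (-616) + 96.1 = -385.809.

covariance of A and V = -385.809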